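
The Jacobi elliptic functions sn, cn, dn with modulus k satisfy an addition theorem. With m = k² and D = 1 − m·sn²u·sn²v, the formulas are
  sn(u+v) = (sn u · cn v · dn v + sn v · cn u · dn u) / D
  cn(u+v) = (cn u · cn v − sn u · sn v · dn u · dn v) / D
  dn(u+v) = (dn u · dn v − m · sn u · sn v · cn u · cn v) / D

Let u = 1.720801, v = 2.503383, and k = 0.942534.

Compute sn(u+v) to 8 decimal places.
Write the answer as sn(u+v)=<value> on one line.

sn(u+v)=0.68629796

sn u = 0.9566956865667894, cn u = 0.2910899574092165, dn u = 0.4323242599139141
sn v = 0.999970310898561, cn v = 0.007705668136851935, dn v = 0.3341891797998559
m = k² = 0.888370341156
D = 1 − m·sn²u·sn²v = 0.1869525451568861
sn(u+v) = (sn u·cn v·dn v + sn v·cn u·dn u)/D = 0.128305149945034/0.1869525451568861 = 0.6862979577911787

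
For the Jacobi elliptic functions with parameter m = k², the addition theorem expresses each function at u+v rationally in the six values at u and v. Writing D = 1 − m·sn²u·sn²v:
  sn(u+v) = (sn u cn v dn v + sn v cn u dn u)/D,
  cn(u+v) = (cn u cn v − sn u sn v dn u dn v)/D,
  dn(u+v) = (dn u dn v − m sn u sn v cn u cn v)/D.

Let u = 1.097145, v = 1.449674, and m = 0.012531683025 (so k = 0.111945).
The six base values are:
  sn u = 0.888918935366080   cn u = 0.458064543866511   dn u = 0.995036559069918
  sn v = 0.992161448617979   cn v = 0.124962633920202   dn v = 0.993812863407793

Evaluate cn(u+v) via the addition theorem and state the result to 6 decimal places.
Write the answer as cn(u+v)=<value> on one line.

cn(u+v)=-0.822925

m = k² = 0.012531683025
D = 1 − m·sn²u·sn²v = 0.9902523839930351
cn(u+v) = (cn u·cn v − sn u·sn v·dn u·dn v)/D = -0.814902966879551/0.9902523839930351 = -0.8229245190943994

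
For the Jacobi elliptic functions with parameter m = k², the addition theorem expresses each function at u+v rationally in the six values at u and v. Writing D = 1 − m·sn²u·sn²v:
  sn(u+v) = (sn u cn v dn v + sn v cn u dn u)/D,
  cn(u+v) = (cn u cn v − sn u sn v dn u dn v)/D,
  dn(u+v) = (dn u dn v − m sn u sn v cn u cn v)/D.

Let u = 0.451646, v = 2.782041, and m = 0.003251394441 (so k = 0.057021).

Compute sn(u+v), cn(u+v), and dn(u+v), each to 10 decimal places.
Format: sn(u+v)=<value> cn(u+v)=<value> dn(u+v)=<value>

sn(u+v)=-0.0894160568 cn(u+v)=-0.9959943618 dn(u+v)=0.9999870021

sn u = 0.4364039596792911, cn u = 0.899750845499039, dn u = 0.999690340594948
sn v = 0.3542247274527682, cn v = -0.9351603298157017, dn v = 0.9997959945760406
m = k² = 0.003251394441
D = 1 − m·sn²u·sn²v = 0.9999223029064161
sn(u+v) = (sn u·cn v·dn v + sn v·cn u·dn u)/D = -0.08940910945286232/0.9999223029064161 = -0.08941605682059702
cn(u+v) = (cn u·cn v − sn u·sn v·dn u·dn v)/D = -0.9959169759555847/0.9999223029064161 = -0.9959943618227243
dn(u+v) = (dn u·dn v − m·sn u·sn v·cn u·cn v)/D = 0.9999093060066758/0.9999223029064161 = 0.9999870020903599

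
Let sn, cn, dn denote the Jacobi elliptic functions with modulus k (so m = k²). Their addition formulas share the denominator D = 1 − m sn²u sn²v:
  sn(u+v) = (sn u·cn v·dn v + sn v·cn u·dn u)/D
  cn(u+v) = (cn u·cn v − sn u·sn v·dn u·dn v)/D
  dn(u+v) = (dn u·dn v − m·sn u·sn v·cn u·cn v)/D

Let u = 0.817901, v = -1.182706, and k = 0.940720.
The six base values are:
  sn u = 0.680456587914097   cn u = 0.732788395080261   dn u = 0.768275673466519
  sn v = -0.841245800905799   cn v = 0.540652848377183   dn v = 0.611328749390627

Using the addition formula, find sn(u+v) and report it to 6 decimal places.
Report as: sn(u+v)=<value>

sn(u+v)=-0.350279

m = k² = 0.8849541184
D = 1 − m·sn²u·sn²v = 0.7100204177847067
sn(u+v) = (sn u·cn v·dn v + sn v·cn u·dn u)/D = -0.2487052853894896/0.7100204177847067 = -0.3502790612211695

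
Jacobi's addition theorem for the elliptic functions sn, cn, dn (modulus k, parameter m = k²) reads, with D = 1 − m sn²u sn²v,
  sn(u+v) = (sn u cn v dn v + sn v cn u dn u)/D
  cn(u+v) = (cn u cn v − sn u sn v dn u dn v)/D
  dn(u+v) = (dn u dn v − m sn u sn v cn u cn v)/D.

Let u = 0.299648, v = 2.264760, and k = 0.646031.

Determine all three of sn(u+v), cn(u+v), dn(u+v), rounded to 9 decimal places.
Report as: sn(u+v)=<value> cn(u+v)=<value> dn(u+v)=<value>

sn u = 0.2934301868953569, cn u = 0.9559805047272439, dn u = 0.9818681743929667
sn v = 0.9329963957652909, cn v = -0.359885711704392, dn v = 0.7979341788252748
m = k² = 0.417356052961
D = 1 − m·sn²u·sn²v = 0.9687193168600322
sn(u+v) = (sn u·cn v·dn v + sn v·cn u·dn u)/D = 0.7914912001717636/0.9687193168600322 = 0.8170490526990535
cn(u+v) = (cn u·cn v − sn u·sn v·dn u·dn v)/D = -0.5585327160591658/0.9687193168600322 = -0.576568162044679
dn(u+v) = (dn u·dn v − m·sn u·sn v·cn u·cn v)/D = 0.8227763627494/0.9687193168600322 = 0.8493444369585962

sn(u+v)=0.817049053 cn(u+v)=-0.576568162 dn(u+v)=0.849344437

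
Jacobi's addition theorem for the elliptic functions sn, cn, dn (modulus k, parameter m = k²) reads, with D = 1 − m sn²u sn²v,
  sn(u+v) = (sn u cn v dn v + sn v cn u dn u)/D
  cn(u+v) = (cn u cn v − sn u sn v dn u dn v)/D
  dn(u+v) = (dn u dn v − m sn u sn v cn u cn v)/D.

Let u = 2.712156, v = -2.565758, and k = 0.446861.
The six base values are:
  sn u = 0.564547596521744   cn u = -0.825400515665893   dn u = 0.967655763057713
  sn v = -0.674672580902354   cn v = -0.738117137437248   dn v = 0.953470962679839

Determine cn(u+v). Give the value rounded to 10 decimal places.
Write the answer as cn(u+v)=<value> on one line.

cn(u+v)=0.9893180978

m = k² = 0.199684753321
D = 1 − m·sn²u·sn²v = 0.9710310901157508
cn(u+v) = (cn u·cn v − sn u·sn v·dn u·dn v)/D = 0.960658630931503/0.9710310901157508 = 0.9893180977521417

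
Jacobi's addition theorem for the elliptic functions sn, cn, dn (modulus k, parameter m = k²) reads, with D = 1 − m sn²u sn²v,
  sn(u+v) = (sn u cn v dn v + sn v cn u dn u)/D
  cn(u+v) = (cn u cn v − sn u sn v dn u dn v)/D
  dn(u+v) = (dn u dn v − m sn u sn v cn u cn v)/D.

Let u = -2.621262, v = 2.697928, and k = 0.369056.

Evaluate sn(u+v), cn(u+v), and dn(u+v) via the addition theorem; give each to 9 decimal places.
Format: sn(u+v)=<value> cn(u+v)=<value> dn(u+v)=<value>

sn u = -0.5899375090673949, cn u = -0.8074489057490619, dn u = 0.9760112762997635
sn v = 0.5277651513525529, cn v = -0.8493903372524419, dn v = 0.9808479698740277
m = k² = 0.136202331136
D = 1 − m·sn²u·sn²v = 0.9867968371149536
sn(u+v) = (sn u·cn v·dn v + sn v·cn u·dn u)/D = 0.07556962443765661/0.9867968371149536 = 0.07658073232033817
cn(u+v) = (cn u·cn v − sn u·sn v·dn u·dn v)/D = 0.9838989935976293/0.9867968371149536 = 0.9970633838614678
dn(u+v) = (dn u·dn v − m·sn u·sn v·cn u·cn v)/D = 0.9864026448703143/0.9867968371149536 = 0.9996005335345502

sn(u+v)=0.076580732 cn(u+v)=0.997063384 dn(u+v)=0.999600534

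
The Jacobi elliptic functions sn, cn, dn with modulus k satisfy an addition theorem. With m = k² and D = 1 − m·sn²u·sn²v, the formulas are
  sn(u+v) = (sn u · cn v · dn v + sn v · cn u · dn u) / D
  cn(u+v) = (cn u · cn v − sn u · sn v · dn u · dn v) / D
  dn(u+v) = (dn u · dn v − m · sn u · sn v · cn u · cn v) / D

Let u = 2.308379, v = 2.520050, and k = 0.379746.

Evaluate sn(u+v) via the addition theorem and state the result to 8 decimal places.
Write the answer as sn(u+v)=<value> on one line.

sn(u+v)=-0.99795217

sn u = 0.8070982125993767, cn u = -0.5904172043723755, dn u = 0.9518731318321701
sn v = 0.6714418740265948, cn v = -0.7410572243785593, dn v = 0.9669470217554344
m = k² = 0.144207024516
D = 1 − m·sn²u·sn²v = 0.9576497448211084
sn(u+v) = (sn u·cn v·dn v + sn v·cn u·dn u)/D = -0.9556886375733028/0.9576497448211084 = -0.997952166480061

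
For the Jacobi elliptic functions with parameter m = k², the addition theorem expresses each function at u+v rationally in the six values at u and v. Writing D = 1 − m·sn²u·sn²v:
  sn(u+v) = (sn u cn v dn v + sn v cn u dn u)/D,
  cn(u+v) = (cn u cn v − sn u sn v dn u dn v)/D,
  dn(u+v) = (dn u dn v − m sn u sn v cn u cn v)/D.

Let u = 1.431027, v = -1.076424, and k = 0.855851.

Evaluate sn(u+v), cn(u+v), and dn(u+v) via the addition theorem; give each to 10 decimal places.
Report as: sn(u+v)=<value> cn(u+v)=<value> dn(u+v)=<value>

sn(u+v)=0.3422558590 cn(u+v)=0.9396067938 dn(u+v)=0.9561369475

sn u = 0.9284471769965073, cn u = 0.3714644525755006, dn u = 0.6071170088561221
sn v = -0.8173794291984008, cn v = 0.5760997038042082, dn v = 0.7145787565931565
m = k² = 0.732480934201
D = 1 − m·sn²u·sn²v = 0.5781499232480486
sn(u+v) = (sn u·cn v·dn v + sn v·cn u·dn u)/D = 0.1978751985906667/0.5781499232480486 = 0.342255858963023
cn(u+v) = (cn u·cn v − sn u·sn v·dn u·dn v)/D = 0.5432335957343109/0.5781499232480486 = 0.9396067938268025
dn(u+v) = (dn u·dn v − m·sn u·sn v·cn u·cn v)/D = 0.5527905028138405/0.5781499232480486 = 0.9561369475036185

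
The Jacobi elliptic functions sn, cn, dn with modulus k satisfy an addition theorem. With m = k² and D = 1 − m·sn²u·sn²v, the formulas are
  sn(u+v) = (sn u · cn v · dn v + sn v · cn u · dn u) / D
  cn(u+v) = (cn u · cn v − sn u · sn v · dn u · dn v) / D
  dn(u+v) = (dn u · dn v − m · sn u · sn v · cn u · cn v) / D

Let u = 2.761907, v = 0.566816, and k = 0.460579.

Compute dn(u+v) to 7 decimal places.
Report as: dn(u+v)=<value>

sn u = 0.5342070382332263, cn u = -0.8453536776415445, dn u = 0.969258522083953
sn v = 0.5318587661401284, cn v = 0.846833072618152, dn v = 0.9695324332330988
m = k² = 0.212133015241
D = 1 − m·sn²u·sn²v = 0.9828754124713712
dn(u+v) = (dn u·dn v − m·sn u·sn v·cn u·cn v)/D = 0.9828745579298982/0.9828754124713712 = 0.9999991305698951

dn(u+v)=0.9999991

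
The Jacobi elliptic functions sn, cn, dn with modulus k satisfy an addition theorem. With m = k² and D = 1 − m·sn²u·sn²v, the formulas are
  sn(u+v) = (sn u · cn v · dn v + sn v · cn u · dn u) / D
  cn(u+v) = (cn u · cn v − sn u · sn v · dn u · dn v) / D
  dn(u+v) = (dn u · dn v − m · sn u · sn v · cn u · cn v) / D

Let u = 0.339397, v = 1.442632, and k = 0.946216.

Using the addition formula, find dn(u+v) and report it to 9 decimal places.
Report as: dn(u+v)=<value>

sn u = 0.3275625616452836, cn u = 0.9448294916059616, dn u = 0.950754508868404
sn v = 0.9095115571541016, cn v = 0.4156786347686412, dn v = 0.5092909778241982
m = k² = 0.895324718656
D = 1 − m·sn²u·sn²v = 0.9205332344979568
dn(u+v) = (dn u·dn v − m·sn u·sn v·cn u·cn v)/D = 0.3794510047310571/0.9205332344979568 = 0.4122078274968565

dn(u+v)=0.412207827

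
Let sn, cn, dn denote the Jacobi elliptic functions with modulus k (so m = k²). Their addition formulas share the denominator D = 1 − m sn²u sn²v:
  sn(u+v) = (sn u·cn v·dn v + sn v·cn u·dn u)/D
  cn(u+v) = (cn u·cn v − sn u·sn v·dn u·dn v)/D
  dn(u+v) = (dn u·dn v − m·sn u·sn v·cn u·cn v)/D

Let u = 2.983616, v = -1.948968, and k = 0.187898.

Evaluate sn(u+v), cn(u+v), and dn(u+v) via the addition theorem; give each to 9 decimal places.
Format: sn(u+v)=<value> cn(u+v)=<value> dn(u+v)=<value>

sn(u+v)=0.856986867 cn(u+v)=0.515338249 dn(u+v)=0.986950145

sn u = 0.1851578111782093, cn u = -0.9827087996755166, dn u = 0.999394617485838
sn v = -0.9366650474632834, cn v = -0.3502264822377158, dn v = 0.984390615474685
m = k² = 0.035305658404
D = 1 − m·sn²u·sn²v = 0.9989380672365809
sn(u+v) = (sn u·cn v·dn v + sn v·cn u·dn u)/D = 0.8560768041890707/0.9989380672365809 = 0.8569868666205549
cn(u+v) = (cn u·cn v − sn u·sn v·dn u·dn v)/D = 0.5147909940002675/0.9989380672365809 = 0.5153382485706677
dn(u+v) = (dn u·dn v − m·sn u·sn v·cn u·cn v)/D = 0.9859020705689391/0.9989380672365809 = 0.9869501452640562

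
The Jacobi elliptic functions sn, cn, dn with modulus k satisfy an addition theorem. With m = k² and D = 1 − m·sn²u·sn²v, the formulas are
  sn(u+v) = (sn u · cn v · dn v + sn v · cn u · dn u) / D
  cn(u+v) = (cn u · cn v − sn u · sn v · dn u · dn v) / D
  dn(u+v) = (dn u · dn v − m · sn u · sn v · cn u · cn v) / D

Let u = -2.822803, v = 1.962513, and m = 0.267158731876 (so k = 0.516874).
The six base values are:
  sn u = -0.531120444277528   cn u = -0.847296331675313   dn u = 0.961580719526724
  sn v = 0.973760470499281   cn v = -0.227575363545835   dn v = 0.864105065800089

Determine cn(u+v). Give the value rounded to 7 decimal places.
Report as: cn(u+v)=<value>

cn(u+v)=0.6704667

m = k² = 0.267158731876
D = 1 − m·sn²u·sn²v = 0.9285405462227058
cn(u+v) = (cn u·cn v − sn u·sn v·dn u·dn v)/D = 0.6225555359883951/0.9285405462227058 = 0.670466721696694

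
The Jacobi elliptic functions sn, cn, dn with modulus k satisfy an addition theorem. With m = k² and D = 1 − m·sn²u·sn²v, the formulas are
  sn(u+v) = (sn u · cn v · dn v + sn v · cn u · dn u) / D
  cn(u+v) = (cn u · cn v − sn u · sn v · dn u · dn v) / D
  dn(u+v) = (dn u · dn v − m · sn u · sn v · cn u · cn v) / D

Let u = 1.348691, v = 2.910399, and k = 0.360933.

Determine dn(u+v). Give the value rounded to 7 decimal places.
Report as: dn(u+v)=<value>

sn u = 0.966616517104646, cn u = 0.2562274553214071, dn u = 0.9371659909207427
sn v = 0.3343495087766531, cn v = -0.9424491529949034, dn v = 0.9926917323750726
m = k² = 0.130272630489
D = 1 − m·sn²u·sn²v = 0.9863929811844001
dn(u+v) = (dn u·dn v − m·sn u·sn v·cn u·cn v)/D = 0.9404839041831216/0.9863929811844001 = 0.953457619957764

dn(u+v)=0.9534576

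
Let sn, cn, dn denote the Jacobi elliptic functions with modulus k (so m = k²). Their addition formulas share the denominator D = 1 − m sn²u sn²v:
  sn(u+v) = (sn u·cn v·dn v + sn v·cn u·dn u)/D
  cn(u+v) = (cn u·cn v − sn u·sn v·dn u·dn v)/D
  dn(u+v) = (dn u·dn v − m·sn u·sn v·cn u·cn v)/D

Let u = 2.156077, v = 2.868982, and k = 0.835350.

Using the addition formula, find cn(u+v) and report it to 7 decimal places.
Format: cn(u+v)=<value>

cn(u+v)=-0.6869238

sn u = 0.9989340989873354, cn u = -0.04615913647762967, dn u = 0.551069121484454
sn v = 0.8916845855683801, cn v = -0.4526572653341005, dn v = 0.667211055153396
m = k² = 0.6978096225
D = 1 − m·sn²u·sn²v = 0.4463527482077009
cn(u+v) = (cn u·cn v − sn u·sn v·dn u·dn v)/D = -0.3066103338699004/0.4463527482077009 = -0.6869238177676139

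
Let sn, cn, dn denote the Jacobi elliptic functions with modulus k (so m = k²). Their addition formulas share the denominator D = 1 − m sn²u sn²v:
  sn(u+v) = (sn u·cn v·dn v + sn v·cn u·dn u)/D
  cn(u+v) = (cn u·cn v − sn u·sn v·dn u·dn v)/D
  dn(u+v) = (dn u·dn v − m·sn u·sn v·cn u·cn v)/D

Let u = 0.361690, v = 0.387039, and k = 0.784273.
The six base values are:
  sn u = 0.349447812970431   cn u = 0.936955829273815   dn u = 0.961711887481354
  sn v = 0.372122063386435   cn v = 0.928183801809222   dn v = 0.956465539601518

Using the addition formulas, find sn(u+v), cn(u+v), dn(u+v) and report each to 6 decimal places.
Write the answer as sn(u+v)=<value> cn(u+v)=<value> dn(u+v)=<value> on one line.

m = k² = 0.615084138529
D = 1 − m·sn²u·sn²v = 0.9895991215218771
sn(u+v) = (sn u·cn v·dn v + sn v·cn u·dn u)/D = 0.6455436480389318/0.9895991215218771 = 0.652328436838311
cn(u+v) = (cn u·cn v − sn u·sn v·dn u·dn v)/D = 0.7500532113080102/0.9895991215218771 = 0.757936415863551
dn(u+v) = (dn u·dn v − m·sn u·sn v·cn u·cn v)/D = 0.8502849514231832/0.9895991215218771 = 0.8592216109848132

sn(u+v)=0.652328 cn(u+v)=0.757936 dn(u+v)=0.859222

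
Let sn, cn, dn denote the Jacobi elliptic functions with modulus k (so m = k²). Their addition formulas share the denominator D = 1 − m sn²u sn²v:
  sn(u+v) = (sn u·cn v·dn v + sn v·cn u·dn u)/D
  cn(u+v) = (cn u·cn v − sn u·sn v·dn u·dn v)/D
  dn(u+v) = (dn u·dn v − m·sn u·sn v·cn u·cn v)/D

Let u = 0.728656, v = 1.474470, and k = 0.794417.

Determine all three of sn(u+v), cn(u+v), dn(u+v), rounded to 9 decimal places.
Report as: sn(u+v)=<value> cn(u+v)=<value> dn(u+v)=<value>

sn(u+v)=0.991121743 cn(u+v)=-0.132957480 dn(u+v)=0.616488437

sn u = 0.6384125813131249, cn u = 0.7696943393458943, dn u = 0.8618485038522035
sn v = 0.9497801261757503, cn v = 0.3129180594366134, dn v = 0.6562753526439701
m = k² = 0.631098369889
D = 1 − m·sn²u·sn²v = 0.7679689590146995
sn(u+v) = (sn u·cn v·dn v + sn v·cn u·dn u)/D = 0.761150732891418/0.7679689590146995 = 0.9911217425610154
cn(u+v) = (cn u·cn v − sn u·sn v·dn u·dn v)/D = -0.1021072173207088/0.7679689590146995 = -0.1329574797550565
dn(u+v) = (dn u·dn v − m·sn u·sn v·cn u·cn v)/D = 0.47344398283168/0.7679689590146995 = 0.6164884365106454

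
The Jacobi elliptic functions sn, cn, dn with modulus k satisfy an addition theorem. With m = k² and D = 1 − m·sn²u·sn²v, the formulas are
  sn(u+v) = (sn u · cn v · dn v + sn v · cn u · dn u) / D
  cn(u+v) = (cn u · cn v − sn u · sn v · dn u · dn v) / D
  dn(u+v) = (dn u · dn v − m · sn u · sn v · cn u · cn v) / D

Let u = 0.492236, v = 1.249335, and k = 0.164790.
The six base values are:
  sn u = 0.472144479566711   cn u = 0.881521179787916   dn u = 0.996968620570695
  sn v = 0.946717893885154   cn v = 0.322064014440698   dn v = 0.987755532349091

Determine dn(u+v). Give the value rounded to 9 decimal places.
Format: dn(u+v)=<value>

m = k² = 0.0271557441
D = 1 − m·sn²u·sn²v = 0.9945743382977953
dn(u+v) = (dn u·dn v − m·sn u·sn v·cn u·cn v)/D = 0.981315136530407/0.9945743382977953 = 0.9866684658382788

dn(u+v)=0.986668466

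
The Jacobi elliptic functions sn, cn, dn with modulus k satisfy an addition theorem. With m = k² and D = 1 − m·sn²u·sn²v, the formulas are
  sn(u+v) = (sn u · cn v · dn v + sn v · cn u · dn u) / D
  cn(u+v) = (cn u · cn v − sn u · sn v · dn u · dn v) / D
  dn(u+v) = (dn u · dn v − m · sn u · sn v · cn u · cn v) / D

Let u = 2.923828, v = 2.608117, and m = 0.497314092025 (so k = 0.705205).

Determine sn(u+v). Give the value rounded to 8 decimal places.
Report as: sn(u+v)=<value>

sn(u+v)=-0.99986151

sn u = 0.6781745738696392, cn u = -0.7349008418533301, dn u = 0.8782225962110968
sn v = 0.8469956817626384, cn v = -0.5315997696344905, dn v = 0.8020137358203655
m = k² = 0.497314092025
D = 1 − m·sn²u·sn²v = 0.835912248318368
sn(u+v) = (sn u·cn v·dn v + sn v·cn u·dn u)/D = -0.8357964845924193/0.835912248318368 = -0.9998615121070644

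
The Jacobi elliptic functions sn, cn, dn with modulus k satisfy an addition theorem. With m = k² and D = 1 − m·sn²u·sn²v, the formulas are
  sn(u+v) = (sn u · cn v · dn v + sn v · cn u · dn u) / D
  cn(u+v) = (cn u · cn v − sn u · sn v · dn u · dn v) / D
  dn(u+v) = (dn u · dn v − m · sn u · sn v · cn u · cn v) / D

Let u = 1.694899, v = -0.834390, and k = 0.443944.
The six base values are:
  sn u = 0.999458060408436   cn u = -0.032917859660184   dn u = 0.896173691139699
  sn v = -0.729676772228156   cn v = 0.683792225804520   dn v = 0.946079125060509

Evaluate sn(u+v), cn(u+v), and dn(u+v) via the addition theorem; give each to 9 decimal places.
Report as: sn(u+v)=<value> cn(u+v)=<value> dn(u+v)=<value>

m = k² = 0.197086275136
D = 1 − m·sn²u·sn²v = 0.8951794161477922
sn(u+v) = (sn u·cn v·dn v + sn v·cn u·dn u)/D = 0.6680965105045037/0.8951794161477922 = 0.7463269356432592
cn(u+v) = (cn u·cn v − sn u·sn v·dn u·dn v)/D = 0.5958130912848489/0.8951794161477922 = 0.6655795257768544
dn(u+v) = (dn u·dn v − m·sn u·sn v·cn u·cn v)/D = 0.8446159762317142/0.8951794161477922 = 0.9435158594981254

sn(u+v)=0.746326936 cn(u+v)=0.665579526 dn(u+v)=0.943515859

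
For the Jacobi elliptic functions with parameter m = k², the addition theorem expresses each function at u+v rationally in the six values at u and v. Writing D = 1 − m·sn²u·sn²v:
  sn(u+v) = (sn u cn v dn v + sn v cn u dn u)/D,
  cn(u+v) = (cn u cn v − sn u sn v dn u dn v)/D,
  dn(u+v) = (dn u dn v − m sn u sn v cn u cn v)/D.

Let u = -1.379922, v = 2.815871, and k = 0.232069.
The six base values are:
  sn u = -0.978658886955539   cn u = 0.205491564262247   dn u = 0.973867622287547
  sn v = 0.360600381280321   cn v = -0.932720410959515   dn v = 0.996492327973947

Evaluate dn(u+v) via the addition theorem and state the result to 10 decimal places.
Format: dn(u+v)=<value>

dn(u+v)=0.9733372868

m = k² = 0.053856020761
D = 1 − m·sn²u·sn²v = 0.9932926755734429
dn(u+v) = (dn u·dn v − m·sn u·sn v·cn u·cn v)/D = 0.9668087978131177/0.9932926755734429 = 0.9733372867719621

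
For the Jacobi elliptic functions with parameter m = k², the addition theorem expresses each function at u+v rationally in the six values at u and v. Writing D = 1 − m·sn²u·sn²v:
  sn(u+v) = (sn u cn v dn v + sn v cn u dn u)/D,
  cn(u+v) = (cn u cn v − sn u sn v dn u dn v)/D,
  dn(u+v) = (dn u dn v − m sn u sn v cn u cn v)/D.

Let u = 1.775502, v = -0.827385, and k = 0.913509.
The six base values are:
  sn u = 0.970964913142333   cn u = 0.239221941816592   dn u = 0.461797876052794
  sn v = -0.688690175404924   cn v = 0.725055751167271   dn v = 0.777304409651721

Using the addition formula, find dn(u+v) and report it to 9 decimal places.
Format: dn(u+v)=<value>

m = k² = 0.834498693081
D = 1 − m·sn²u·sn²v = 0.6268525234980163
dn(u+v) = (dn u·dn v − m·sn u·sn v·cn u·cn v)/D = 0.455746412900004/0.6268525234980163 = 0.7270392888534749

dn(u+v)=0.727039289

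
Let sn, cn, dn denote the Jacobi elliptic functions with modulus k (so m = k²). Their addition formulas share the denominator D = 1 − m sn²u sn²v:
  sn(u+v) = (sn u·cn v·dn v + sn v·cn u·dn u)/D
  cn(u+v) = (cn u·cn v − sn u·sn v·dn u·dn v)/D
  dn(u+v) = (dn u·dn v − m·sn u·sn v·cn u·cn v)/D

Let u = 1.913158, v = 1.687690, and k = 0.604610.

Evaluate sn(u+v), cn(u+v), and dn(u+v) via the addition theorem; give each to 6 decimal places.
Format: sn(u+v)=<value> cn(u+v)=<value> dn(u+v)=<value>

sn(u+v)=-0.091955 cn(u+v)=-0.995763 dn(u+v)=0.998453

sn u = 0.9919865894900996, cn u = -0.126343208253553, dn u = 0.8001761871829532
sn v = 0.998589647911221, cn v = 0.05309157263204428, dn v = 0.797168199545051
m = k² = 0.3655532521
D = 1 − m·sn²u·sn²v = 0.6412958732832335
sn(u+v) = (sn u·cn v·dn v + sn v·cn u·dn u)/D = -0.05897048204882099/0.6412958732832335 = -0.09195518715395851
cn(u+v) = (cn u·cn v − sn u·sn v·dn u·dn v)/D = -0.6385787964981571/0.6412958732832335 = -0.9957631463131584
dn(u+v) = (dn u·dn v − m·sn u·sn v·cn u·cn v)/D = 0.6403039740359533/0.6412958732832335 = 0.998453289209235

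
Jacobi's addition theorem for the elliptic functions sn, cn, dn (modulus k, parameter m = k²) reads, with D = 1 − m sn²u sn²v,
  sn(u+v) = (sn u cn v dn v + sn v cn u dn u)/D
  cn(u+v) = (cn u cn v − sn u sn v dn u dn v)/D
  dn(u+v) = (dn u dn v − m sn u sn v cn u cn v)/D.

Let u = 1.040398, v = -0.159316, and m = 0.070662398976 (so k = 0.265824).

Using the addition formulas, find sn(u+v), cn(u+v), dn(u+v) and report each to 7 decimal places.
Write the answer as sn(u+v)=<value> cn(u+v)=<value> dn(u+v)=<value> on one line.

sn u = 0.8571630922737447, cn u = 0.5150450788462227, dn u = 0.9736951868407292
sn v = -0.1585961282266332, cn v = 0.9873435410795583, dn v = 0.9991109285879922
m = k² = 0.070662398976
D = 1 − m·sn²u·sn²v = 0.9986941284361312
sn(u+v) = (sn u·cn v·dn v + sn v·cn u·dn u)/D = 0.766026539909408/0.9986941284361312 = 0.7670281801986154
cn(u+v) = (cn u·cn v − sn u·sn v·dn u·dn v)/D = 0.6407755475415895/0.9986941284361312 = 0.6416134122516458
dn(u+v) = (dn u·dn v − m·sn u·sn v·cn u·cn v)/D = 0.97771442787606/0.9986941284361312 = 0.9789928668220733

sn(u+v)=0.7670282 cn(u+v)=0.6416134 dn(u+v)=0.9789929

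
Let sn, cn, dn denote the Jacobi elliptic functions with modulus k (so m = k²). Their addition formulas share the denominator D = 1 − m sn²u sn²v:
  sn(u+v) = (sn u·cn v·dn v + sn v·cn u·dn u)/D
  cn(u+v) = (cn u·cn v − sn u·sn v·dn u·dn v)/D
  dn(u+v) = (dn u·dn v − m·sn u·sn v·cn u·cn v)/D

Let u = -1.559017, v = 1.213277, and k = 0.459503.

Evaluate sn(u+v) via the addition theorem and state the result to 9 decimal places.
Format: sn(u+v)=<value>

sn u = -0.995545483082649, cn u = 0.09428250693386863, dn u = 0.889232187638657
sn v = 0.9193923818688073, cn v = 0.393341643055501, dn v = 0.9063799106672659
m = k² = 0.211143007009
D = 1 − m·sn²u·sn²v = 0.8231110449123746
sn(u+v) = (sn u·cn v·dn v + sn v·cn u·dn u)/D = -0.2778478778656744/0.8231110449123746 = -0.3375581941015663

sn(u+v)=-0.337558194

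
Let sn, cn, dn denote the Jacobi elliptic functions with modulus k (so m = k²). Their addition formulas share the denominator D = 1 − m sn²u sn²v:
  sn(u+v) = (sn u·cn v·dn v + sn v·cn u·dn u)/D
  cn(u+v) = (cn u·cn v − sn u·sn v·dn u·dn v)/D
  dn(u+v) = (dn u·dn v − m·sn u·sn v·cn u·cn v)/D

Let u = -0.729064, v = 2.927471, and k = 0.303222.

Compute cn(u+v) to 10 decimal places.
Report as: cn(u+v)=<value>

cn(u+v)=-0.5350495654

sn u = -0.6621869189723552, cn u = 0.7493386980143889, dn u = 0.9796343806174552
sn v = 0.2859107130430992, cn v = -0.9582562622634858, dn v = 0.9962349511273434
m = k² = 0.091943581284
D = 1 − m·sn²u·sn²v = 0.9967043319038698
cn(u+v) = (cn u·cn v − sn u·sn v·dn u·dn v)/D = -0.5332862196394251/0.9967043319038698 = -0.5350495654220348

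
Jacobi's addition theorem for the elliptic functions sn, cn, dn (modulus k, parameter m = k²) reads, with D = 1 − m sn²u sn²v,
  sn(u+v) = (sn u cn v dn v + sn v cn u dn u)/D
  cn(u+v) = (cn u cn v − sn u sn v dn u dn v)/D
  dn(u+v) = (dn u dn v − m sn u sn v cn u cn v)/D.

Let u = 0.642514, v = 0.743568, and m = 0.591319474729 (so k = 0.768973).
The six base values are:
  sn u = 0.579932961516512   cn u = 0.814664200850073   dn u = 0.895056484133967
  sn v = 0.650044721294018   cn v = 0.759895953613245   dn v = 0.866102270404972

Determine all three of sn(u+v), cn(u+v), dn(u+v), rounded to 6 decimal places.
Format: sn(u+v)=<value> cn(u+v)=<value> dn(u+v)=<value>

sn(u+v)=0.934179 cn(u+v)=0.356804 dn(u+v)=0.695673

m = k² = 0.591319474729
D = 1 − m·sn²u·sn²v = 0.9159642189216063
sn(u+v) = (sn u·cn v·dn v + sn v·cn u·dn u)/D = 0.8556749114188939/0.9159642189216063 = 0.9341794076042698
cn(u+v) = (cn u·cn v − sn u·sn v·dn u·dn v)/D = 0.3268193634302234/0.9159642189216063 = 0.3568036356431021
dn(u+v) = (dn u·dn v − m·sn u·sn v·cn u·cn v)/D = 0.637211441397054/0.9159642189216063 = 0.695672852971553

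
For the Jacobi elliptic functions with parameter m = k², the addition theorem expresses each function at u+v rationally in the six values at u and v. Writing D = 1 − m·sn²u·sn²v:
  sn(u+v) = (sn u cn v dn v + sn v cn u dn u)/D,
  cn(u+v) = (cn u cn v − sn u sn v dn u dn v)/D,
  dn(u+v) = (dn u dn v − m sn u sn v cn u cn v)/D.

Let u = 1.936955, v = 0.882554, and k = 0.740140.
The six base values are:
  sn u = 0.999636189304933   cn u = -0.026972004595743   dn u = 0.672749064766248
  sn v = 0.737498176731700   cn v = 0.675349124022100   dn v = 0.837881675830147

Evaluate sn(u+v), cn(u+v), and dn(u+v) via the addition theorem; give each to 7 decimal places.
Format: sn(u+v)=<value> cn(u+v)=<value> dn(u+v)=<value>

m = k² = 0.5478072196
D = 1 − m·sn²u·sn²v = 0.702262461175238
sn(u+v) = (sn u·cn v·dn v + sn v·cn u·dn u)/D = 0.5522745962396943/0.702262461175238 = 0.7864219245258551
cn(u+v) = (cn u·cn v − sn u·sn v·dn u·dn v)/D = -0.4337802839274571/0.702262461175238 = -0.6176896928272725
dn(u+v) = (dn u·dn v − m·sn u·sn v·cn u·cn v)/D = 0.5710406307282317/0.702262461175238 = 0.8131441765698166

sn(u+v)=0.7864219 cn(u+v)=-0.6176897 dn(u+v)=0.8131442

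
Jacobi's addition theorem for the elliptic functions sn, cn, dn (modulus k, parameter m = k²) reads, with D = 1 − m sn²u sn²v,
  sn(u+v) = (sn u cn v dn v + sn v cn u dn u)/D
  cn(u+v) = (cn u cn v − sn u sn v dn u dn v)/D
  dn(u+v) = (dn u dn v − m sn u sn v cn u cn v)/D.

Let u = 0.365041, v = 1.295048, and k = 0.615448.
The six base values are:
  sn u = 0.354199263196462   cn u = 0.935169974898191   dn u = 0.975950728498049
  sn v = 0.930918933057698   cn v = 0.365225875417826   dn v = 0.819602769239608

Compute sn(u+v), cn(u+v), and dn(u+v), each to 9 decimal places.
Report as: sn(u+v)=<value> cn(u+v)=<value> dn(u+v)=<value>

sn(u+v)=0.996702652 cn(u+v)=0.081140765 dn(u+v)=0.789757909

m = k² = 0.378776240704
D = 1 − m·sn²u·sn²v = 0.9588185378240444
sn(u+v) = (sn u·cn v·dn v + sn v·cn u·dn u)/D = 0.9556569792886079/0.9588185378240444 = 0.9967026518462905
cn(u+v) = (cn u·cn v − sn u·sn v·dn u·dn v)/D = 0.07779926999665097/0.9588185378240444 = 0.08114076535609092
dn(u+v) = (dn u·dn v − m·sn u·sn v·cn u·cn v)/D = 0.7572345238442588/0.9588185378240444 = 0.7897579093148709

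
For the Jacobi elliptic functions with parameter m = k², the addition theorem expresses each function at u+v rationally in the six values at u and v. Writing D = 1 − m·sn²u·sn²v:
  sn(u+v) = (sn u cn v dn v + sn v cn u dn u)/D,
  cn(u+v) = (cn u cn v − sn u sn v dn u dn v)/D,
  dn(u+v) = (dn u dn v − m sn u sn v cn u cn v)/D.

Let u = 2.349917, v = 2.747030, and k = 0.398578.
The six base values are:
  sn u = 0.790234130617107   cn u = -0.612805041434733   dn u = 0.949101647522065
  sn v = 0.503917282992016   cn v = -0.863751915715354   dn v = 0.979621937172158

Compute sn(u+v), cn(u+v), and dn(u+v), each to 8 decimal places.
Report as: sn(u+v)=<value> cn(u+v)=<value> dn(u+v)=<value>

sn(u+v)=-0.98659635 cn(u+v)=0.16317980 dn(u+v)=0.91943774

m = k² = 0.158864422084
D = 1 − m·sn²u·sn²v = 0.9748083437827176
sn(u+v) = (sn u·cn v·dn v + sn v·cn u·dn u)/D = -0.9617423512989606/0.9748083437827176 = -0.9865963473055075
cn(u+v) = (cn u·cn v − sn u·sn v·dn u·dn v)/D = 0.159069031638316/0.9748083437827176 = 0.1631798010889535
dn(u+v) = (dn u·dn v − m·sn u·sn v·cn u·cn v)/D = 0.8962755837259528/0.9748083437827176 = 0.9194377432675426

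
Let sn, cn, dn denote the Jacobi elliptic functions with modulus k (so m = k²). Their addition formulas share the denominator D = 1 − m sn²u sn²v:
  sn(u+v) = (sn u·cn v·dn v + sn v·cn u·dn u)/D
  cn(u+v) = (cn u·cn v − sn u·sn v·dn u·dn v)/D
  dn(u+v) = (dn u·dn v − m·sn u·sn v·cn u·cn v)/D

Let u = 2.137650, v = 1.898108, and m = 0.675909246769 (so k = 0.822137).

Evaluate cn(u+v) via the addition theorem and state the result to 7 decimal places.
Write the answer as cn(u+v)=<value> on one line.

cn(u+v)=-0.9989030

sn u = 0.9984931371616351, cn u = -0.05487672586002253, dn u = 0.5710746216910006
sn v = 0.9966635936150044, cn v = 0.08161912252913164, dn v = 0.5732307084653702
m = k² = 0.675909246769
D = 1 − m·sn²u·sn²v = 0.3306153557820187
cn(u+v) = (cn u·cn v − sn u·sn v·dn u·dn v)/D = -0.3302526654294832/0.3306153557820187 = -0.9989029839473802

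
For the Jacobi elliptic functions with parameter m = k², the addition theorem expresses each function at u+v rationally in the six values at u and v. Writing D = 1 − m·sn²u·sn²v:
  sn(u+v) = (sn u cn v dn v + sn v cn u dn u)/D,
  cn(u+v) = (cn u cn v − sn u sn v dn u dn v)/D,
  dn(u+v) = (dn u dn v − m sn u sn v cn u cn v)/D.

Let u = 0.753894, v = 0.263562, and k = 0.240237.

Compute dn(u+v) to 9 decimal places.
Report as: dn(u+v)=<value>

sn u = 0.6817995178262217, cn u = 0.7315390744805992, dn u = 0.9864946522587321
sn v = 0.2603535433237005, cn v = 0.9655133517869103, dn v = 0.9980420474906233
m = k² = 0.057713816169
D = 1 − m·sn²u·sn²v = 0.9981814713119661
dn(u+v) = (dn u·dn v − m·sn u·sn v·cn u·cn v)/D = 0.9773271887574111/0.9981814713119661 = 0.9791077242426219

dn(u+v)=0.979107724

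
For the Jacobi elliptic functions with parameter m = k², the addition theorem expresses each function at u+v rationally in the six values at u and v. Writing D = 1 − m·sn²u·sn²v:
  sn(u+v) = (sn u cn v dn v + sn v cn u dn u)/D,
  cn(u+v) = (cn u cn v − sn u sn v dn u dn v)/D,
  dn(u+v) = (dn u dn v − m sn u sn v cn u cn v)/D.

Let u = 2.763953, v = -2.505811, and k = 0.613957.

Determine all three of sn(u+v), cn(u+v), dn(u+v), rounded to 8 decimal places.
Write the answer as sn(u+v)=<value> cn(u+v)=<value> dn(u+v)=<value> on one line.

sn u = 0.6708633294058145, cn u = -0.7415810092353671, dn u = 0.911237535716461
sn v = -0.8216886523574773, cn v = -0.5699366268164846, dn v = 0.8634225015731806
m = k² = 0.376943197849
D = 1 − m·sn²u·sn²v = 0.8854596262933636
sn(u+v) = (sn u·cn v·dn v + sn v·cn u·dn u)/D = 0.2251321744208195/0.8854596262933636 = 0.25425459019882
cn(u+v) = (cn u·cn v − sn u·sn v·dn u·dn v)/D = 0.8563610534325676/0.8854596262933636 = 0.9671373239425878
dn(u+v) = (dn u·dn v − m·sn u·sn v·cn u·cn v)/D = 0.8746048100755362/0.8854596262933636 = 0.9877410376537811

sn(u+v)=0.25425459 cn(u+v)=0.96713732 dn(u+v)=0.98774104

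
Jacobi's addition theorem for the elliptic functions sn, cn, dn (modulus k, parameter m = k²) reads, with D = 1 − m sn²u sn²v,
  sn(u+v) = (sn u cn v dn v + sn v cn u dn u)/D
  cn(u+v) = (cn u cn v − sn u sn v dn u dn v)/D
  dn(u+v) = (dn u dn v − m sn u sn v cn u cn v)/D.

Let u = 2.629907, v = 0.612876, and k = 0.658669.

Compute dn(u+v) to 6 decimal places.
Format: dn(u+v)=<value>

dn(u+v)=0.973087

sn u = 0.7948645909900856, cn u = -0.6067868505415753, dn u = 0.8519933137503049
sn v = 0.5625980707400518, cn v = 0.8267305551384754, dn v = 0.9288061731824063
m = k² = 0.433844851561
D = 1 − m·sn²u·sn²v = 0.9132404627902221
dn(u+v) = (dn u·dn v − m·sn u·sn v·cn u·cn v)/D = 0.8886620022331812/0.9132404627902221 = 0.9730865401189667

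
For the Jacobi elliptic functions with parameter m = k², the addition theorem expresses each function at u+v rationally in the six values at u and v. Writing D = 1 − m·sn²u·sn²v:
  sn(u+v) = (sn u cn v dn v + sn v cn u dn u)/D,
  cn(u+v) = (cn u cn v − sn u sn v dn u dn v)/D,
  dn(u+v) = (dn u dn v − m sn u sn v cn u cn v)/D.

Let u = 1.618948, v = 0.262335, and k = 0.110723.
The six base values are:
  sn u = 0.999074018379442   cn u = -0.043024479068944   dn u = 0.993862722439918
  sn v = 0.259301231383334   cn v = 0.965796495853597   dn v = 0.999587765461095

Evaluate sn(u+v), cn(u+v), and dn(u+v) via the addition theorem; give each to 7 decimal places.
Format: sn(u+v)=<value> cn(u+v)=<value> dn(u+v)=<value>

m = k² = 0.012259582729
D = 1 − m·sn²u·sn²v = 0.9991772267244249
sn(u+v) = (sn u·cn v·dn v + sn v·cn u·dn u)/D = 0.9534165889513913/0.9991772267244249 = 0.9542016805936926
cn(u+v) = (cn u·cn v − sn u·sn v·dn u·dn v)/D = -0.2989179457928323/0.9991772267244249 = -0.2991640900111051
dn(u+v) = (dn u·dn v − m·sn u·sn v·cn u·cn v)/D = 0.9935849891027886/0.9991772267244249 = 0.9944031574458825

sn(u+v)=0.9542017 cn(u+v)=-0.2991641 dn(u+v)=0.9944032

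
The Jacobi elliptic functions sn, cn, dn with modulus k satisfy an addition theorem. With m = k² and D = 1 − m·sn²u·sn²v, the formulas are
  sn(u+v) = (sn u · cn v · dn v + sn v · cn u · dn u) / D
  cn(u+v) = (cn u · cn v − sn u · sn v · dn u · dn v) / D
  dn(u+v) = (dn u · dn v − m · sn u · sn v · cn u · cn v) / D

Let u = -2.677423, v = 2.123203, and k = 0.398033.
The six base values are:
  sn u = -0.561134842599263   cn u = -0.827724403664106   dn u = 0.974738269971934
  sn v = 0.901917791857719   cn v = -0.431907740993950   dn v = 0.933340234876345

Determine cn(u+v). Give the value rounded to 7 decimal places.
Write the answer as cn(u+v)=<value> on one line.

m = k² = 0.158430269089
D = 1 − m·sn²u·sn²v = 0.9594205140960135
cn(u+v) = (cn u·cn v − sn u·sn v·dn u·dn v)/D = 0.8179290751214631/0.9594205140960135 = 0.852524063332264

cn(u+v)=0.8525241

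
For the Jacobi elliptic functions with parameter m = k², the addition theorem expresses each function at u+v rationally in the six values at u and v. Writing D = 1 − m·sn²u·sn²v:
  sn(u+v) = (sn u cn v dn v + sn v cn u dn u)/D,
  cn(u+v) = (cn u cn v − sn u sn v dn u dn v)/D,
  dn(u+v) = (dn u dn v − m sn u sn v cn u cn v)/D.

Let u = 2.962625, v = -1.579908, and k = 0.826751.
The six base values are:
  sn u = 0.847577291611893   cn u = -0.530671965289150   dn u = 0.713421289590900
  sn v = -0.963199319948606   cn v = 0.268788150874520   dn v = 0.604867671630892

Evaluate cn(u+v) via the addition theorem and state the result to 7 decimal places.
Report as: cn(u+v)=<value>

m = k² = 0.683517216001
D = 1 − m·sn²u·sn²v = 0.5444454198403743
cn(u+v) = (cn u·cn v − sn u·sn v·dn u·dn v)/D = 0.209652963896059/0.5444454198403743 = 0.3850761825814

cn(u+v)=0.3850762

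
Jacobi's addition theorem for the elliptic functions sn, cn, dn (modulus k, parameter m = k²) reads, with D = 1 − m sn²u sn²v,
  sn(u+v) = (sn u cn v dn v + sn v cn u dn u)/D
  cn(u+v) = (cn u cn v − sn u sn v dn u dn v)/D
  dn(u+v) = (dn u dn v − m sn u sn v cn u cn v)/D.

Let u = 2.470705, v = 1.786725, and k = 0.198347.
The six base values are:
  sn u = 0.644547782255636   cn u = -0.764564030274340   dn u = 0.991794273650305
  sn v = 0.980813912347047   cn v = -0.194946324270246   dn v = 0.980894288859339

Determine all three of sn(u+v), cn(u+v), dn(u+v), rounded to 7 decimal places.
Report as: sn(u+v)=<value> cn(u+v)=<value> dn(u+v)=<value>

m = k² = 0.039341532409
D = 1 − m·sn²u·sn²v = 0.9842770242680883
sn(u+v) = (sn u·cn v·dn v + sn v·cn u·dn u)/D = -0.8669931502315322/0.9842770242680883 = -0.8808426173274045
cn(u+v) = (cn u·cn v − sn u·sn v·dn u·dn v)/D = -0.4659658120008879/0.9842770242680883 = -0.473409213577226
dn(u+v) = (dn u·dn v − m·sn u·sn v·cn u·cn v)/D = 0.9691383444195165/0.9842770242680883 = 0.9846194928101374

sn(u+v)=-0.8808426 cn(u+v)=-0.4734092 dn(u+v)=0.9846195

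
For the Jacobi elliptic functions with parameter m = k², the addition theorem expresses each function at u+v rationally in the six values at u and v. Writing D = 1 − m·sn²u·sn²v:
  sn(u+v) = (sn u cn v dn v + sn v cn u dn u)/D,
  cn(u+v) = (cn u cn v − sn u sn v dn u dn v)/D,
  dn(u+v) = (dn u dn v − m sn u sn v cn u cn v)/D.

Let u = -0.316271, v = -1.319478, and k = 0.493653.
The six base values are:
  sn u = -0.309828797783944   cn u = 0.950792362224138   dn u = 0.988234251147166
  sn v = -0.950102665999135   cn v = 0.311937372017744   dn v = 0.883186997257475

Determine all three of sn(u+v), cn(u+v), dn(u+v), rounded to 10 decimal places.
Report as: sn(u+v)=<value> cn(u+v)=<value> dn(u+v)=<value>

m = k² = 0.243693284409
D = 1 − m·sn²u·sn²v = 0.9788831955401256
sn(u+v) = (sn u·cn v·dn v + sn v·cn u·dn u)/D = -0.9780792982625849/0.9788831955401256 = -0.9991787607743157
cn(u+v) = (cn u·cn v − sn u·sn v·dn u·dn v)/D = 0.03966354524014924/0.9788831955401256 = 0.04051918085922784
dn(u+v) = (dn u·dn v − m·sn u·sn v·cn u·cn v)/D = 0.8515196902606882/0.9788831955401256 = 0.8698889654458097

sn(u+v)=-0.9991787608 cn(u+v)=0.0405191809 dn(u+v)=0.8698889654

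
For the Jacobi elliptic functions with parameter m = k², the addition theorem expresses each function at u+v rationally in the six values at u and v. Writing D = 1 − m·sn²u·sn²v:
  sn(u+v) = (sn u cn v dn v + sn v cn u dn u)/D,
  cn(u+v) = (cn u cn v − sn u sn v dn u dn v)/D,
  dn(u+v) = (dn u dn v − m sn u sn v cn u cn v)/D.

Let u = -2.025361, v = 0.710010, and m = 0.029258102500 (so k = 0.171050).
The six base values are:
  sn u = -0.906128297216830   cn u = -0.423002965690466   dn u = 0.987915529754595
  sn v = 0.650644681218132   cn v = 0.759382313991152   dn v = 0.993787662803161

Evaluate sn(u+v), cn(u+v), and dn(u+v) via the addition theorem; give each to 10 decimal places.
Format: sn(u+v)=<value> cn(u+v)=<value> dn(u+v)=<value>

sn(u+v)=-0.9655411744 cn(u+v)=0.2602503420 dn(u+v)=0.9862674870

m = k² = 0.0292581025
D = 1 − m·sn²u·sn²v = 0.9898301789500472
sn(u+v) = (sn u·cn v·dn v + sn v·cn u·dn u)/D = -0.9557217934528207/0.9898301789500472 = -0.9655411744129619
cn(u+v) = (cn u·cn v − sn u·sn v·dn u·dn v)/D = 0.2576036425977052/0.9898301789500472 = 0.2602503420040757
dn(u+v) = (dn u·dn v − m·sn u·sn v·cn u·cn v)/D = 0.9762373231026489/0.9898301789500472 = 0.9862674869523409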